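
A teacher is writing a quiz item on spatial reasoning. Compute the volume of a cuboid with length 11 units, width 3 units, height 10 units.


Shape: rectangular prism
l = 11 units, w = 3 units, h = 10 units
Formula: V = l * w * h
V = 11 * 3 * 10
V = 33 * 10
V = 330
330 units^3


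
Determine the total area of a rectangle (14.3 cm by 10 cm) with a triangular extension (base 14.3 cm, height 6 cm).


Composite shape: rectangle + triangle
Rectangle area = 14.3 * 10 = 143
Triangle area = 0.5 * 14.3 * 6 = 42.9
Total = 143 + 42.9
Total = 185.9
185.9 cm^2


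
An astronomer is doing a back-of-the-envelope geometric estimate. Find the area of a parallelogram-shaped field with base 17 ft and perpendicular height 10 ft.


Shape: parallelogram
Base b = 17 ft, Height h = 10 ft
Formula: A = b * h
A = 17 * 10
A = 170
170 ft^2


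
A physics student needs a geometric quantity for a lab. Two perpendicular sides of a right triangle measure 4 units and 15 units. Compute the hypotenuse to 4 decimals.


Shape: right triangle
Legs a = 4 units, b = 15 units
Formula: c = sqrt(a^2 + b^2)
a^2 = 16, b^2 = 225
a^2 + b^2 = 241
c = sqrt(241)
c = 15.5242
15.5242 units


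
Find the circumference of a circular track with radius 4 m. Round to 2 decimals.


Shape: circle
Radius r = 4 m
Formula: C = 2 * pi * r
C = 2 * pi * 4
C = 8 * pi
C = 25.13
25.13 m


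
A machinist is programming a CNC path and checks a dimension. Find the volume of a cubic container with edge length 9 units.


Shape: cube
Side s = 9 units
Formula: V = s^3
V = 9 * 9 * 9
V = 81 * 9
V = 729
729 units^3


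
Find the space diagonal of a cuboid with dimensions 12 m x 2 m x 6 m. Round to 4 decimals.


Shape: rectangular box (space diagonal)
l = 12 m, w = 2 m, h = 6 m
Visualize: the diagonal of the base, then a right triangle with that diagonal and the height.
Formula: d = sqrt(l^2 + w^2 + h^2)
l^2 + w^2 + h^2 = 144 + 4 + 36 = 184
d = sqrt(184)
d = 13.5647
13.5647 m


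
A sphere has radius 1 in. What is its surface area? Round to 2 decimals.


Shape: sphere
Radius r = 1 in
Formula: SA = 4 * pi * r^2
r^2 = 1
SA = 4 * pi * 1
SA = 4 * pi
SA = 12.57
12.57 in^2


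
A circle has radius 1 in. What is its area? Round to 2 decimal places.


Shape: circle
Radius r = 1 in
Formula: A = pi * r^2
r^2 = 1^2 = 1
A = pi * 1
A = 3.14
3.14 in^2


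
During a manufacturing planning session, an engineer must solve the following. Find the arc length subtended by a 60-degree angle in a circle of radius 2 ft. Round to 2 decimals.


Shape: circular arc
Radius r = 2 ft, Angle = 60 degrees
Formula: L = (angle/360) * 2 * pi * r
2 * pi * r = 4 * pi
L = (60/360) * 4 * pi
L = 0.666667 * pi
L = 2.09
2.09 ft


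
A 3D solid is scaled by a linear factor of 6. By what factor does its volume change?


Linear scale factor k = 6
Rule: under a linear scaling by k, volumes scale by k^3.
k^3 = 6 * 6 * 6
k^3 = 36 * 6
k^3 = 216
Volume scales by a factor of 216.
216 (dimensionless)


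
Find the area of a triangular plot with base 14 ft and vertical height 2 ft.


Shape: triangle
Base b = 14 ft, Height h = 2 ft
Formula: A = (1/2) * b * h
A = 0.5 * 14 * 2
A = 0.5 * 28
A = 14
14 ft^2


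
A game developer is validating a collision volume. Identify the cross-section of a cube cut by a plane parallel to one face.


Solid: cube
Cutting plane: parallel to one face
Visualize the intersection of the plane with the solid's surface.
The boundary of the cut region is a square.
square


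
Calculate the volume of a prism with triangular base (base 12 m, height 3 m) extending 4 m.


Shape: triangular prism
Triangle base = 12 m, triangle height = 3 m, prism length L = 4 m
Formula: V = (1/2 * b * h_tri) * L
Cross-section area = 0.5 * 12 * 3 = 18
V = 18 * 4
V = 72
72 m^3


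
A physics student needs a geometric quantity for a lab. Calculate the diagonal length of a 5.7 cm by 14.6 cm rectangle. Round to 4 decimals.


Shape: rectangle (diagonal via Pythagoras)
Sides: 5.7 cm and 14.6 cm
Formula: d = sqrt(l^2 + w^2)
l^2 = 32.49, w^2 = 213.16
l^2 + w^2 = 245.65
d = sqrt(245.65)
d = 15.6732
15.6732 cm


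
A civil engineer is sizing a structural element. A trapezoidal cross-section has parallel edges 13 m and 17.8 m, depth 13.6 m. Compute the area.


Shape: trapezoid
Parallel sides a = 13 m, b = 17.8 m; Height h = 13.6 m
Formula: A = (a + b) * h / 2
a + b = 13 + 17.8 = 30.8
A = 30.8 * 13.6 / 2
A = 418.88 / 2
A = 209.44
209.44 m^2


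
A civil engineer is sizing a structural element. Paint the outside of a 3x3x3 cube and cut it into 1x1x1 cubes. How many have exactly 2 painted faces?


Large cube: 3 x 3 x 3, cut into unit cubes.
n = 3, so n - 2 = 1
Cubes with 2 painted faces lie along the edges, excluding corners.
A cube has 12 edges; each contributes (n - 2) = 1 such cubes.
Count = 12 * 1 = 12
12 unit cubes


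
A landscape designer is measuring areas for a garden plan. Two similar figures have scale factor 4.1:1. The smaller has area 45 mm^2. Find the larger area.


Linear scale factor k = 4.1
Original area = 45 mm^2
Rule: under a linear scaling by k, areas scale by k^2.
k^2 = 4.1^2 = 16.81
New area = 45 * 16.81
New area = 756.45
756.45 mm^2


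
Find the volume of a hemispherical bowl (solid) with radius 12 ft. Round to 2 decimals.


Shape: hemisphere (half of a sphere)
Radius r = 12 ft
Formula: V = (1/2) * (4/3) * pi * r^3 = (2/3) * pi * r^3
r^3 = 1728
(2/3) * 1728 = 1152
V = 1152 * pi
V = 3619.11
3619.11 ft^3


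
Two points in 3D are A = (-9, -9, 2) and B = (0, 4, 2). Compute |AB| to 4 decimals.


3D distance between two points
P1 = (-9, -9, 2), P2 = (0, 4, 2)
Formula: d = sqrt((x2-x1)^2 + (y2-y1)^2 + (z2-z1)^2)
dx = 0 - -9 = 9
dy = 4 - -9 = 13
dz = 2 - 2 = 0
dx^2 + dy^2 + dz^2 = 81 + 169 + 0 = 250
d = sqrt(250)
d = 15.8114
15.8114 units


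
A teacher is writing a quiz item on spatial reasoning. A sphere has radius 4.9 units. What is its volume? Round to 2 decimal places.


Shape: sphere
Radius r = 4.9 units
Formula: V = (4/3) * pi * r^3
r^3 = 117.649
(4/3) * 117.649 = 156.865333
V = 156.865333 * pi
V = 492.81
492.81 units^3


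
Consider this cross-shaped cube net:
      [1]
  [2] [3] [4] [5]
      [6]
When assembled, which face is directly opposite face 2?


Net: cross layout. Take square 3 as the base (bottom).
Fold the four squares in the horizontal row up around 3: 2 -> left, 4 -> right, 5 wraps to the top.
Fold 1 and 6 up from 3: 1 -> back, 6 -> front.
Opposite pairs are therefore: (1, 6), (2, 4), (3, 5).
Face 2 is opposite face 4.
face 4


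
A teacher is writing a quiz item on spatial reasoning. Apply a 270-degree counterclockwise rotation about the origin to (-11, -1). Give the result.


Transformation: rotation about the origin
Original point: (-11, -1)
Rule for 270 deg counterclockwise: (x, y) -> (y, -x)
Apply: (-11, -1) -> (-1, 11)
(-1, 11)


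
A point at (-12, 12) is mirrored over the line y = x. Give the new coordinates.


Transformation: reflection
Original point: (-12, 12)
Rule for reflection over y = x: (x, y) -> (y, x)
Apply: (-12, 12) -> (12, -12)
(12, -12)


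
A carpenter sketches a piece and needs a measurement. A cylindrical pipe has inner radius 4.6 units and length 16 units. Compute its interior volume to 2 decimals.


Shape: cylinder
Radius r = 4.6 units, Height h = 16 units
Formula: V = pi * r^2 * h
r^2 = 21.16
V = pi * 21.16 * 16
V = 338.56 * pi
V = 1063.62
1063.62 units^3


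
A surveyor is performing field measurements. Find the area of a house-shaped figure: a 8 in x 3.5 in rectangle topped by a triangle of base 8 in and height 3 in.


Composite shape: rectangle + triangle
Rectangle area = 8 * 3.5 = 28
Triangle area = 0.5 * 8 * 3 = 12
Total = 28 + 12
Total = 40
40 in^2


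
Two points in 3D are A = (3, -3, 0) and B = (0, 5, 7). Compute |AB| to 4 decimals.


3D distance between two points
P1 = (3, -3, 0), P2 = (0, 5, 7)
Formula: d = sqrt((x2-x1)^2 + (y2-y1)^2 + (z2-z1)^2)
dx = 0 - 3 = -3
dy = 5 - -3 = 8
dz = 7 - 0 = 7
dx^2 + dy^2 + dz^2 = 9 + 64 + 49 = 122
d = sqrt(122)
d = 11.0454
11.0454 units


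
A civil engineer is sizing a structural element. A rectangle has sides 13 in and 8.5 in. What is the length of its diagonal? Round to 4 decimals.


Shape: rectangle (diagonal via Pythagoras)
Sides: 13 in and 8.5 in
Formula: d = sqrt(l^2 + w^2)
l^2 = 169, w^2 = 72.25
l^2 + w^2 = 241.25
d = sqrt(241.25)
d = 15.5322
15.5322 in


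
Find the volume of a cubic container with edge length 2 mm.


Shape: cube
Side s = 2 mm
Formula: V = s^3
V = 2 * 2 * 2
V = 4 * 2
V = 8
8 mm^3


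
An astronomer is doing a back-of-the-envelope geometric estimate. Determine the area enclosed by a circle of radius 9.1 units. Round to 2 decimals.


Shape: circle
Radius r = 9.1 units
Formula: A = pi * r^2
r^2 = 9.1^2 = 82.81
A = pi * 82.81
A = 260.16
260.16 units^2


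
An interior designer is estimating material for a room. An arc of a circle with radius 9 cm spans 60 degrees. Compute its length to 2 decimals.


Shape: circular arc
Radius r = 9 cm, Angle = 60 degrees
Formula: L = (angle/360) * 2 * pi * r
2 * pi * r = 18 * pi
L = (60/360) * 18 * pi
L = 3 * pi
L = 9.42
9.42 cm


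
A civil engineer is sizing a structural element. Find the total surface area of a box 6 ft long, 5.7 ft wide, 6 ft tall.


Shape: rectangular prism
l = 6 ft, w = 5.7 ft, h = 6 ft
Formula: SA = 2(lw + lh + wh)
lw = 34.2, lh = 36, wh = 34.2
lw + lh + wh = 104.4
SA = 2 * 104.4
SA = 208.8
208.8 ft^2


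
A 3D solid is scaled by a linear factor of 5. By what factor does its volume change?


Linear scale factor k = 5
Rule: under a linear scaling by k, volumes scale by k^3.
k^3 = 5 * 5 * 5
k^3 = 25 * 5
k^3 = 125
Volume scales by a factor of 125.
125 (dimensionless)


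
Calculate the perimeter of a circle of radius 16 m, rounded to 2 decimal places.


Shape: circle
Radius r = 16 m
Formula: C = 2 * pi * r
C = 2 * pi * 16
C = 32 * pi
C = 100.53
100.53 m


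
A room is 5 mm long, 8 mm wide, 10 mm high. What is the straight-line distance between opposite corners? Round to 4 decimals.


Shape: rectangular box (space diagonal)
l = 5 mm, w = 8 mm, h = 10 mm
Visualize: the diagonal of the base, then a right triangle with that diagonal and the height.
Formula: d = sqrt(l^2 + w^2 + h^2)
l^2 + w^2 + h^2 = 25 + 64 + 100 = 189
d = sqrt(189)
d = 13.7477
13.7477 mm


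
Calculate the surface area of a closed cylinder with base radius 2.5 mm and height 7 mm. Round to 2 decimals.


Shape: closed cylinder
Radius r = 2.5 mm, Height h = 7 mm
Formula: SA = 2*pi*r^2 + 2*pi*r*h = 2*pi*r*(r + h)
r + h = 9.5
2 * r * (r + h) = 2 * 2.5 * 9.5 = 47.5
SA = 47.5 * pi
SA = 149.23
149.23 mm^2


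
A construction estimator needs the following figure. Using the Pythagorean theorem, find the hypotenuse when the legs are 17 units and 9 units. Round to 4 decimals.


Shape: right triangle
Legs a = 17 units, b = 9 units
Formula: c = sqrt(a^2 + b^2)
a^2 = 289, b^2 = 81
a^2 + b^2 = 370
c = sqrt(370)
c = 19.2354
19.2354 units


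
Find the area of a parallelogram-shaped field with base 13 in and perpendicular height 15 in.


Shape: parallelogram
Base b = 13 in, Height h = 15 in
Formula: A = b * h
A = 13 * 15
A = 195
195 in^2


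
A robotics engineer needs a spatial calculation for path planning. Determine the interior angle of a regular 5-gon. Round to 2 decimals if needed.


Shape: regular pentagon (5 sides)
Formula: interior angle = (n - 2) * 180 / n
(n - 2) = 3
(n - 2) * 180 = 540
angle = 540 / 5
angle = 108
108 degrees


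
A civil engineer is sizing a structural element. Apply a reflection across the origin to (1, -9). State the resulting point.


Transformation: reflection
Original point: (1, -9)
Rule for reflection through the origin: (x, y) -> (-x, -y)
Apply: (1, -9) -> (-1, 9)
(-1, 9)


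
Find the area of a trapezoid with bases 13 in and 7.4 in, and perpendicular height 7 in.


Shape: trapezoid
Parallel sides a = 13 in, b = 7.4 in; Height h = 7 in
Formula: A = (a + b) * h / 2
a + b = 13 + 7.4 = 20.4
A = 20.4 * 7 / 2
A = 142.8 / 2
A = 71.4
71.4 in^2


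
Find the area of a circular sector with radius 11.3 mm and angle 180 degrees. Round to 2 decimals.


Shape: circular sector
Radius r = 11.3 mm, Angle = 180 degrees
Formula: A = (angle/360) * pi * r^2
r^2 = 127.69
Fraction of circle = 180/360
A = (180/360) * pi * 127.69
A = 63.845 * pi
A = 200.57
200.57 mm^2


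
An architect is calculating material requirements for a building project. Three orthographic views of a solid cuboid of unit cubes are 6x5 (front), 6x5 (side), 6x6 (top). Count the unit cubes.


Orthographic views of a solid rectangular block:
Front view 6 x 5 -> length = 6, height = 5
Side view 6 x 5 -> width = 6, height = 5 (consistent)
Top view 6 x 6 -> confirms length = 6, width = 6
The block is 6 x 6 x 5.
Total unit cubes = 6 * 6 * 5 = 180
180 unit cubes


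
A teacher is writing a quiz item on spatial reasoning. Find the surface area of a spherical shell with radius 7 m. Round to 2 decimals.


Shape: sphere
Radius r = 7 m
Formula: SA = 4 * pi * r^2
r^2 = 49
SA = 4 * pi * 49
SA = 196 * pi
SA = 615.75
615.75 m^2


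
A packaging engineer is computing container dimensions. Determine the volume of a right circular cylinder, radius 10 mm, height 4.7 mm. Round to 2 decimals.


Shape: cylinder
Radius r = 10 mm, Height h = 4.7 mm
Formula: V = pi * r^2 * h
r^2 = 100
V = pi * 100 * 4.7
V = 470 * pi
V = 1476.55
1476.55 mm^3


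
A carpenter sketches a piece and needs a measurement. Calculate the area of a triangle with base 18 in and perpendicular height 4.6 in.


Shape: triangle
Base b = 18 in, Height h = 4.6 in
Formula: A = (1/2) * b * h
A = 0.5 * 18 * 4.6
A = 0.5 * 82.8
A = 41.4
41.4 in^2


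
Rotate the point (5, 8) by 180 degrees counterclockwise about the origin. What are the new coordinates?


Transformation: rotation about the origin
Original point: (5, 8)
Rule for 180 deg: (x, y) -> (-x, -y)
Apply: (5, 8) -> (-5, -8)
(-5, -8)


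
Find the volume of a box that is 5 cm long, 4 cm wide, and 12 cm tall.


Shape: rectangular prism
l = 5 cm, w = 4 cm, h = 12 cm
Formula: V = l * w * h
V = 5 * 4 * 12
V = 20 * 12
V = 240
240 cm^3


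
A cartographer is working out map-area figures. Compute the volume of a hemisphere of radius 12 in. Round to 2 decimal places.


Shape: hemisphere (half of a sphere)
Radius r = 12 in
Formula: V = (1/2) * (4/3) * pi * r^3 = (2/3) * pi * r^3
r^3 = 1728
(2/3) * 1728 = 1152
V = 1152 * pi
V = 3619.11
3619.11 in^3


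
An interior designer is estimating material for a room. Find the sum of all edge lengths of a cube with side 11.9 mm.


Shape: cube
Side s = 11.9 mm
A cube has 12 edges, all equal.
Formula: total edge length = 12 * s
Total = 12 * 11.9
Total = 142.8
142.8 mm


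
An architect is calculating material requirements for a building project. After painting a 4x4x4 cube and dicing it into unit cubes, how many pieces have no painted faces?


Large cube: 4 x 4 x 4, cut into unit cubes.
n = 4, so n - 2 = 2
Unpainted cubes form the interior (n - 2)^3 block.
(n - 2)^3 = 2^3 = 8
8 unit cubes


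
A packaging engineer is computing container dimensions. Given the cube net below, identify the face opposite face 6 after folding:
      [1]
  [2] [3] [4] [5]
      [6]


Net: cross layout. Take square 3 as the base (bottom).
Fold the four squares in the horizontal row up around 3: 2 -> left, 4 -> right, 5 wraps to the top.
Fold 1 and 6 up from 3: 1 -> back, 6 -> front.
Opposite pairs are therefore: (1, 6), (2, 4), (3, 5).
Face 6 is opposite face 1.
face 1


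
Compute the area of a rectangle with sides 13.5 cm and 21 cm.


Shape: rectangle
Length l = 13.5 cm, Width w = 21 cm
Formula: A = l * w
A = 13.5 * 21
A = 283.5
283.5 cm^2


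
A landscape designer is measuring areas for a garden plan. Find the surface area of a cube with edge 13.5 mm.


Shape: cube
Side s = 13.5 mm
A cube has 6 square faces.
Formula: SA = 6 * s^2
s^2 = 182.25
SA = 6 * 182.25
SA = 1093.5
1093.5 mm^2


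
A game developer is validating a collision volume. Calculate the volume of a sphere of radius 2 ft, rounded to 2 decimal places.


Shape: sphere
Radius r = 2 ft
Formula: V = (4/3) * pi * r^3
r^3 = 8
(4/3) * 8 = 10.666667
V = 10.666667 * pi
V = 33.51
33.51 ft^3


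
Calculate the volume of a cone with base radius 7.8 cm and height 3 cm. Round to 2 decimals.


Shape: cone
Radius r = 7.8 cm, Height h = 3 cm
Formula: V = (1/3) * pi * r^2 * h
r^2 = 60.84
pi * r^2 * h = pi * 60.84 * 3 = 182.52 * pi
V = 182.52 * pi / 3
V = 191.13
191.13 cm^3


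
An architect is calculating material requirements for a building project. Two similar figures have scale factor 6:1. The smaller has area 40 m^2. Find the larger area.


Linear scale factor k = 6
Original area = 40 m^2
Rule: under a linear scaling by k, areas scale by k^2.
k^2 = 6^2 = 36
New area = 40 * 36
New area = 1440
1440 m^2


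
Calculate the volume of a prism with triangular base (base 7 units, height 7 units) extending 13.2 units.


Shape: triangular prism
Triangle base = 7 units, triangle height = 7 units, prism length L = 13.2 units
Formula: V = (1/2 * b * h_tri) * L
Cross-section area = 0.5 * 7 * 7 = 24.5
V = 24.5 * 13.2
V = 323.4
323.4 units^3


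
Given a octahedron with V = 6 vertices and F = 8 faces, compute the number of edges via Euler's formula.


Polyhedron: octahedron
Euler's formula for convex polyhedra: V - E + F = 2
Given: V = 6 vertices and F = 8 faces
Solve for E:
E = V + F - 2 = 6 + 8 - 2 = 12
12 edges


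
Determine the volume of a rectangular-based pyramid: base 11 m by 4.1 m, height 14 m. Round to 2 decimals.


Shape: rectangular pyramid
Base: 11 m x 4.1 m, Height h = 14 m
Formula: V = (1/3) * base_area * h
base_area = 11 * 4.1 = 45.1
base_area * h = 45.1 * 14 = 631.4
V = 631.4 / 3
V = 210.47
210.47 m^3


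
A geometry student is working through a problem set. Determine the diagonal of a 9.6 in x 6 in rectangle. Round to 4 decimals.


Shape: rectangle (diagonal via Pythagoras)
Sides: 9.6 in and 6 in
Formula: d = sqrt(l^2 + w^2)
l^2 = 92.16, w^2 = 36
l^2 + w^2 = 128.16
d = sqrt(128.16)
d = 11.3208
11.3208 in


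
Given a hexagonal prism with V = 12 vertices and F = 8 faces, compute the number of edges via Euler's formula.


Polyhedron: hexagonal prism
Euler's formula for convex polyhedra: V - E + F = 2
Given: V = 12 vertices and F = 8 faces
Solve for E:
E = V + F - 2 = 12 + 8 - 2 = 18
18 edges


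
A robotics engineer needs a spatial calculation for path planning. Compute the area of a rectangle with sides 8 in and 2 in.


Shape: rectangle
Length l = 8 in, Width w = 2 in
Formula: A = l * w
A = 8 * 2
A = 16
16 in^2


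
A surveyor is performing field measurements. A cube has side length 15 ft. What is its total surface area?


Shape: cube
Side s = 15 ft
A cube has 6 square faces.
Formula: SA = 6 * s^2
s^2 = 225
SA = 6 * 225
SA = 1350
1350 ft^2


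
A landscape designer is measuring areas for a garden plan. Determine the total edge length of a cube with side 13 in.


Shape: cube
Side s = 13 in
A cube has 12 edges, all equal.
Formula: total edge length = 12 * s
Total = 12 * 13
Total = 156
156 in


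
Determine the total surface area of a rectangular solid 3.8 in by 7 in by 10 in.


Shape: rectangular prism
l = 3.8 in, w = 7 in, h = 10 in
Formula: SA = 2(lw + lh + wh)
lw = 26.6, lh = 38, wh = 70
lw + lh + wh = 134.6
SA = 2 * 134.6
SA = 269.2
269.2 in^2


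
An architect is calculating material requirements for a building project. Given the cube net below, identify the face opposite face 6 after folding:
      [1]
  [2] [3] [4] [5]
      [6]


Net: cross layout. Take square 3 as the base (bottom).
Fold the four squares in the horizontal row up around 3: 2 -> left, 4 -> right, 5 wraps to the top.
Fold 1 and 6 up from 3: 1 -> back, 6 -> front.
Opposite pairs are therefore: (1, 6), (2, 4), (3, 5).
Face 6 is opposite face 1.
face 1


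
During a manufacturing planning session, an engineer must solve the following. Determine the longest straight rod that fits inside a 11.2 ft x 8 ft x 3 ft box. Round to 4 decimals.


Shape: rectangular box (space diagonal)
l = 11.2 ft, w = 8 ft, h = 3 ft
Visualize: the diagonal of the base, then a right triangle with that diagonal and the height.
Formula: d = sqrt(l^2 + w^2 + h^2)
l^2 + w^2 + h^2 = 125.44 + 64 + 9 = 198.44
d = sqrt(198.44)
d = 14.0869
14.0869 ft


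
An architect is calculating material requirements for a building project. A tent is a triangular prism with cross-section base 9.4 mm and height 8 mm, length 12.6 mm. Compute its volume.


Shape: triangular prism
Triangle base = 9.4 mm, triangle height = 8 mm, prism length L = 12.6 mm
Formula: V = (1/2 * b * h_tri) * L
Cross-section area = 0.5 * 9.4 * 8 = 37.6
V = 37.6 * 12.6
V = 473.76
473.76 mm^3


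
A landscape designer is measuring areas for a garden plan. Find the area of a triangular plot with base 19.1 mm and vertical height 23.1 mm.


Shape: triangle
Base b = 19.1 mm, Height h = 23.1 mm
Formula: A = (1/2) * b * h
A = 0.5 * 19.1 * 23.1
A = 0.5 * 441.21
A = 220.605
220.605 mm^2


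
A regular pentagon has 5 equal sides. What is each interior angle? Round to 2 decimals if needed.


Shape: regular pentagon (5 sides)
Formula: interior angle = (n - 2) * 180 / n
(n - 2) = 3
(n - 2) * 180 = 540
angle = 540 / 5
angle = 108
108 degrees


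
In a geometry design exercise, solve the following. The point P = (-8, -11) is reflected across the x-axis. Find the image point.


Transformation: reflection
Original point: (-8, -11)
Rule for reflection over the x-axis: (x, y) -> (x, -y)
Apply: (-8, -11) -> (-8, 11)
(-8, 11)


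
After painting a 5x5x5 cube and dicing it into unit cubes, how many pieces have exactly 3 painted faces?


Large cube: 5 x 5 x 5, cut into unit cubes.
Cubes with 3 painted faces are at the corners. A cube always has 8 corners.
Count = 8
8 unit cubes


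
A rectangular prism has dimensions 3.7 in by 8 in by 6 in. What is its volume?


Shape: rectangular prism
l = 3.7 in, w = 8 in, h = 6 in
Formula: V = l * w * h
V = 3.7 * 8 * 6
V = 29.6 * 6
V = 177.6
177.6 in^3


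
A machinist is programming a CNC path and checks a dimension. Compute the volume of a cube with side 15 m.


Shape: cube
Side s = 15 m
Formula: V = s^3
V = 15 * 15 * 15
V = 225 * 15
V = 3375
3375 m^3


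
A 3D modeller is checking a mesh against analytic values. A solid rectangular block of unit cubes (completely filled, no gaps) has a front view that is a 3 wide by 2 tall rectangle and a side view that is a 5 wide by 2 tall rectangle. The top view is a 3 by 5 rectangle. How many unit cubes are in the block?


Orthographic views of a solid rectangular block:
Front view 3 x 2 -> length = 3, height = 2
Side view 5 x 2 -> width = 5, height = 2 (consistent)
Top view 3 x 5 -> confirms length = 3, width = 5
The block is 3 x 5 x 2.
Total unit cubes = 3 * 5 * 2 = 30
30 unit cubes


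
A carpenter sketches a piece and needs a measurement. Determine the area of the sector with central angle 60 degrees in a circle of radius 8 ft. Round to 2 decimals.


Shape: circular sector
Radius r = 8 ft, Angle = 60 degrees
Formula: A = (angle/360) * pi * r^2
r^2 = 64
Fraction of circle = 60/360
A = (60/360) * pi * 64
A = 10.666667 * pi
A = 33.51
33.51 ft^2


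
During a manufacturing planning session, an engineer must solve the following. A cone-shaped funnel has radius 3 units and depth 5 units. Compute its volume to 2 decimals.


Shape: cone
Radius r = 3 units, Height h = 5 units
Formula: V = (1/3) * pi * r^2 * h
r^2 = 9
pi * r^2 * h = pi * 9 * 5 = 45 * pi
V = 45 * pi / 3
V = 47.12
47.12 units^3


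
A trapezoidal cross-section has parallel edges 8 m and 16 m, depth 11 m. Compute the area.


Shape: trapezoid
Parallel sides a = 8 m, b = 16 m; Height h = 11 m
Formula: A = (a + b) * h / 2
a + b = 8 + 16 = 24
A = 24 * 11 / 2
A = 264 / 2
A = 132
132 m^2


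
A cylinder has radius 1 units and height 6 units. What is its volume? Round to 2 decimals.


Shape: cylinder
Radius r = 1 units, Height h = 6 units
Formula: V = pi * r^2 * h
r^2 = 1
V = pi * 1 * 6
V = 6 * pi
V = 18.85
18.85 units^3


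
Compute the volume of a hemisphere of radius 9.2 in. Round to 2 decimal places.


Shape: hemisphere (half of a sphere)
Radius r = 9.2 in
Formula: V = (1/2) * (4/3) * pi * r^3 = (2/3) * pi * r^3
r^3 = 778.688
(2/3) * 778.688 = 519.125333
V = 519.125333 * pi
V = 1630.88
1630.88 in^3


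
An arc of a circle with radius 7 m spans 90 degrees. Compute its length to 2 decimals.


Shape: circular arc
Radius r = 7 m, Angle = 90 degrees
Formula: L = (angle/360) * 2 * pi * r
2 * pi * r = 14 * pi
L = (90/360) * 14 * pi
L = 3.5 * pi
L = 11
11 m


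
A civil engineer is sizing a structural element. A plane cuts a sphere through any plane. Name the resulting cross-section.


Solid: sphere
Cutting plane: through any plane
Visualize the intersection of the plane with the solid's surface.
The boundary of the cut region is a circle.
circle


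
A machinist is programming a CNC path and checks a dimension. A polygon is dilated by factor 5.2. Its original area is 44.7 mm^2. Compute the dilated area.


Linear scale factor k = 5.2
Original area = 44.7 mm^2
Rule: under a linear scaling by k, areas scale by k^2.
k^2 = 5.2^2 = 27.04
New area = 44.7 * 27.04
New area = 1208.688
1208.688 mm^2


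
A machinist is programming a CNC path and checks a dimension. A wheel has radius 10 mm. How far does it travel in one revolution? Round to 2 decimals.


Shape: circle
Radius r = 10 mm
Formula: C = 2 * pi * r
C = 2 * pi * 10
C = 20 * pi
C = 62.83
62.83 mm


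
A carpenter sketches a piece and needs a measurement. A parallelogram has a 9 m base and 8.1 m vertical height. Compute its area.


Shape: parallelogram
Base b = 9 m, Height h = 8.1 m
Formula: A = b * h
A = 9 * 8.1
A = 72.9
72.9 m^2


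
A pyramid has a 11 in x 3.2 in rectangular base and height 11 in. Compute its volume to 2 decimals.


Shape: rectangular pyramid
Base: 11 in x 3.2 in, Height h = 11 in
Formula: V = (1/3) * base_area * h
base_area = 11 * 3.2 = 35.2
base_area * h = 35.2 * 11 = 387.2
V = 387.2 / 3
V = 129.07
129.07 in^3


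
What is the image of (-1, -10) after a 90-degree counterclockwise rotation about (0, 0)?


Transformation: rotation about the origin
Original point: (-1, -10)
Rule for 90 deg counterclockwise: (x, y) -> (-y, x)
Apply: (-1, -10) -> (10, -1)
(10, -1)


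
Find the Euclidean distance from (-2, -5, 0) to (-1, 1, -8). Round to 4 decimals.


3D distance between two points
P1 = (-2, -5, 0), P2 = (-1, 1, -8)
Formula: d = sqrt((x2-x1)^2 + (y2-y1)^2 + (z2-z1)^2)
dx = -1 - -2 = 1
dy = 1 - -5 = 6
dz = -8 - 0 = -8
dx^2 + dy^2 + dz^2 = 1 + 36 + 64 = 101
d = sqrt(101)
d = 10.0499
10.0499 units


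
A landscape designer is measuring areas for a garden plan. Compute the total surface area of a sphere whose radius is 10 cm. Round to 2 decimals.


Shape: sphere
Radius r = 10 cm
Formula: SA = 4 * pi * r^2
r^2 = 100
SA = 4 * pi * 100
SA = 400 * pi
SA = 1256.64
1256.64 cm^2


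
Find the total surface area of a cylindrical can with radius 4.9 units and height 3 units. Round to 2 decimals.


Shape: closed cylinder
Radius r = 4.9 units, Height h = 3 units
Formula: SA = 2*pi*r^2 + 2*pi*r*h = 2*pi*r*(r + h)
r + h = 7.9
2 * r * (r + h) = 2 * 4.9 * 7.9 = 77.42
SA = 77.42 * pi
SA = 243.22
243.22 units^2


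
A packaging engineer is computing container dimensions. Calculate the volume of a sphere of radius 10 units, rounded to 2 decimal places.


Shape: sphere
Radius r = 10 units
Formula: V = (4/3) * pi * r^3
r^3 = 1000
(4/3) * 1000 = 1333.333333
V = 1333.333333 * pi
V = 4188.79
4188.79 units^3


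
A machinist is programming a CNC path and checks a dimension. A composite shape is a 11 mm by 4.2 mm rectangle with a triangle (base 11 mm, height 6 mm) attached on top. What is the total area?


Composite shape: rectangle + triangle
Rectangle area = 11 * 4.2 = 46.2
Triangle area = 0.5 * 11 * 6 = 33
Total = 46.2 + 33
Total = 79.2
79.2 mm^2


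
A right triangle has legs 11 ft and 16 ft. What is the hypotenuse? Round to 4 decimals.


Shape: right triangle
Legs a = 11 ft, b = 16 ft
Formula: c = sqrt(a^2 + b^2)
a^2 = 121, b^2 = 256
a^2 + b^2 = 377
c = sqrt(377)
c = 19.4165
19.4165 ft


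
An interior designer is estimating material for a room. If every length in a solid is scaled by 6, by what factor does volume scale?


Linear scale factor k = 6
Rule: under a linear scaling by k, volumes scale by k^3.
k^3 = 6 * 6 * 6
k^3 = 36 * 6
k^3 = 216
Volume scales by a factor of 216.
216 (dimensionless)


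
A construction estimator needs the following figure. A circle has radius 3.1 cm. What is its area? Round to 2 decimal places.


Shape: circle
Radius r = 3.1 cm
Formula: A = pi * r^2
r^2 = 3.1^2 = 9.61
A = pi * 9.61
A = 30.19
30.19 cm^2


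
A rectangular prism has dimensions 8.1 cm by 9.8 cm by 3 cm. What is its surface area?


Shape: rectangular prism
l = 8.1 cm, w = 9.8 cm, h = 3 cm
Formula: SA = 2(lw + lh + wh)
lw = 79.38, lh = 24.3, wh = 29.4
lw + lh + wh = 133.08
SA = 2 * 133.08
SA = 266.16
266.16 cm^2


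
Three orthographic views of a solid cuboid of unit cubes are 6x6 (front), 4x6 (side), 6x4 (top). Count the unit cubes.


Orthographic views of a solid rectangular block:
Front view 6 x 6 -> length = 6, height = 6
Side view 4 x 6 -> width = 4, height = 6 (consistent)
Top view 6 x 4 -> confirms length = 6, width = 4
The block is 6 x 4 x 6.
Total unit cubes = 6 * 4 * 6 = 144
144 unit cubes


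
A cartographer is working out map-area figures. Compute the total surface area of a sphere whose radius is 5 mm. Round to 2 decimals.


Shape: sphere
Radius r = 5 mm
Formula: SA = 4 * pi * r^2
r^2 = 25
SA = 4 * pi * 25
SA = 100 * pi
SA = 314.16
314.16 mm^2


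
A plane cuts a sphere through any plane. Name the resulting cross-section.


Solid: sphere
Cutting plane: through any plane
Visualize the intersection of the plane with the solid's surface.
The boundary of the cut region is a circle.
circle


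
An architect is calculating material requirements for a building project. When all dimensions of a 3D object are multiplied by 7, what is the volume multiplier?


Linear scale factor k = 7
Rule: under a linear scaling by k, volumes scale by k^3.
k^3 = 7 * 7 * 7
k^3 = 49 * 7
k^3 = 343
Volume scales by a factor of 343.
343 (dimensionless)


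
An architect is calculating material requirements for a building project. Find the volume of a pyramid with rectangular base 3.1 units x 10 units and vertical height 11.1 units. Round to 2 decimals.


Shape: rectangular pyramid
Base: 3.1 units x 10 units, Height h = 11.1 units
Formula: V = (1/3) * base_area * h
base_area = 3.1 * 10 = 31
base_area * h = 31 * 11.1 = 344.1
V = 344.1 / 3
V = 114.7
114.7 units^3


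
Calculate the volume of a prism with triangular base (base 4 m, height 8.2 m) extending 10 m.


Shape: triangular prism
Triangle base = 4 m, triangle height = 8.2 m, prism length L = 10 m
Formula: V = (1/2 * b * h_tri) * L
Cross-section area = 0.5 * 4 * 8.2 = 16.4
V = 16.4 * 10
V = 164
164 m^3


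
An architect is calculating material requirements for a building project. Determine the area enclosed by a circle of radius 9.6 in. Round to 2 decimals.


Shape: circle
Radius r = 9.6 in
Formula: A = pi * r^2
r^2 = 9.6^2 = 92.16
A = pi * 92.16
A = 289.53
289.53 in^2


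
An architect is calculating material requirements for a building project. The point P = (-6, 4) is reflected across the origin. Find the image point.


Transformation: reflection
Original point: (-6, 4)
Rule for reflection through the origin: (x, y) -> (-x, -y)
Apply: (-6, 4) -> (6, -4)
(6, -4)


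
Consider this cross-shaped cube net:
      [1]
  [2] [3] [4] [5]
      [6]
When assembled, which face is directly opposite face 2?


Net: cross layout. Take square 3 as the base (bottom).
Fold the four squares in the horizontal row up around 3: 2 -> left, 4 -> right, 5 wraps to the top.
Fold 1 and 6 up from 3: 1 -> back, 6 -> front.
Opposite pairs are therefore: (1, 6), (2, 4), (3, 5).
Face 2 is opposite face 4.
face 4


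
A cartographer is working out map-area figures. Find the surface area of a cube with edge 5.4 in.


Shape: cube
Side s = 5.4 in
A cube has 6 square faces.
Formula: SA = 6 * s^2
s^2 = 29.16
SA = 6 * 29.16
SA = 174.96
174.96 in^2


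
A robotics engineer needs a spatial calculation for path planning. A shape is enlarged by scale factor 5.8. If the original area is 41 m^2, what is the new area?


Linear scale factor k = 5.8
Original area = 41 m^2
Rule: under a linear scaling by k, areas scale by k^2.
k^2 = 5.8^2 = 33.64
New area = 41 * 33.64
New area = 1379.24
1379.24 m^2


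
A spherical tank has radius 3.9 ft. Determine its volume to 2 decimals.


Shape: sphere
Radius r = 3.9 ft
Formula: V = (4/3) * pi * r^3
r^3 = 59.319
(4/3) * 59.319 = 79.092
V = 79.092 * pi
V = 248.47
248.47 ft^3


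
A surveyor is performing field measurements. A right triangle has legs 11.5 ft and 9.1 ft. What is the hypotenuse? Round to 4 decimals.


Shape: right triangle
Legs a = 11.5 ft, b = 9.1 ft
Formula: c = sqrt(a^2 + b^2)
a^2 = 132.25, b^2 = 82.81
a^2 + b^2 = 215.06
c = sqrt(215.06)
c = 14.6649
14.6649 ft


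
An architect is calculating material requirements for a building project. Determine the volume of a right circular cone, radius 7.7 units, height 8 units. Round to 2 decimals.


Shape: cone
Radius r = 7.7 units, Height h = 8 units
Formula: V = (1/3) * pi * r^2 * h
r^2 = 59.29
pi * r^2 * h = pi * 59.29 * 8 = 474.32 * pi
V = 474.32 * pi / 3
V = 496.71
496.71 units^3


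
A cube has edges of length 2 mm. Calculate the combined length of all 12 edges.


Shape: cube
Side s = 2 mm
A cube has 12 edges, all equal.
Formula: total edge length = 12 * s
Total = 12 * 2
Total = 24
24 mm


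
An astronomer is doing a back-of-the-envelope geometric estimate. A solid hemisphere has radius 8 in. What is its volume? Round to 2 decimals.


Shape: hemisphere (half of a sphere)
Radius r = 8 in
Formula: V = (1/2) * (4/3) * pi * r^3 = (2/3) * pi * r^3
r^3 = 512
(2/3) * 512 = 341.333333
V = 341.333333 * pi
V = 1072.33
1072.33 in^3


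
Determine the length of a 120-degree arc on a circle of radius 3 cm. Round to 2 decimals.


Shape: circular arc
Radius r = 3 cm, Angle = 120 degrees
Formula: L = (angle/360) * 2 * pi * r
2 * pi * r = 6 * pi
L = (120/360) * 6 * pi
L = 2 * pi
L = 6.28
6.28 cm


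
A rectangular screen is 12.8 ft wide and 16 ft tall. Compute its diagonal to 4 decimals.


Shape: rectangle (diagonal via Pythagoras)
Sides: 12.8 ft and 16 ft
Formula: d = sqrt(l^2 + w^2)
l^2 = 163.84, w^2 = 256
l^2 + w^2 = 419.84
d = sqrt(419.84)
d = 20.49
20.49 ft


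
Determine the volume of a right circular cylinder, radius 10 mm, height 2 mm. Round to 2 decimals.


Shape: cylinder
Radius r = 10 mm, Height h = 2 mm
Formula: V = pi * r^2 * h
r^2 = 100
V = pi * 100 * 2
V = 200 * pi
V = 628.32
628.32 mm^3


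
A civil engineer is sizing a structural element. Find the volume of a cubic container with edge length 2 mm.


Shape: cube
Side s = 2 mm
Formula: V = s^3
V = 2 * 2 * 2
V = 4 * 2
V = 8
8 mm^3


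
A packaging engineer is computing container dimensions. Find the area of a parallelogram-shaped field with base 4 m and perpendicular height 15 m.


Shape: parallelogram
Base b = 4 m, Height h = 15 m
Formula: A = b * h
A = 4 * 15
A = 60
60 m^2


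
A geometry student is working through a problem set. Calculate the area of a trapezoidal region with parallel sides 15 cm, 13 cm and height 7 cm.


Shape: trapezoid
Parallel sides a = 15 cm, b = 13 cm; Height h = 7 cm
Formula: A = (a + b) * h / 2
a + b = 15 + 13 = 28
A = 28 * 7 / 2
A = 196 / 2
A = 98
98 cm^2


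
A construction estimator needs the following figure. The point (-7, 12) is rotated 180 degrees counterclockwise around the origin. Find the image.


Transformation: rotation about the origin
Original point: (-7, 12)
Rule for 180 deg: (x, y) -> (-x, -y)
Apply: (-7, 12) -> (7, -12)
(7, -12)


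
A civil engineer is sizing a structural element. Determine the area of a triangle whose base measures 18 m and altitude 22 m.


Shape: triangle
Base b = 18 m, Height h = 22 m
Formula: A = (1/2) * b * h
A = 0.5 * 18 * 22
A = 0.5 * 396
A = 198
198 m^2


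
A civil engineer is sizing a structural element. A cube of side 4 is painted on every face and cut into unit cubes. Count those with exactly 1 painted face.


Large cube: 4 x 4 x 4, cut into unit cubes.
n = 4, so n - 2 = 2
Cubes with 1 painted face lie in the interior of each face.
A cube has 6 faces; each contributes (n - 2)^2 = 4 such cubes.
Count = 6 * 4 = 24
24 unit cubes


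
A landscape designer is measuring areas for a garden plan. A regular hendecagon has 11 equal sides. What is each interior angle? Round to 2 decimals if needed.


Shape: regular hendecagon (11 sides)
Formula: interior angle = (n - 2) * 180 / n
(n - 2) = 9
(n - 2) * 180 = 1620
angle = 1620 / 11
angle = 147.27
147.27 degrees


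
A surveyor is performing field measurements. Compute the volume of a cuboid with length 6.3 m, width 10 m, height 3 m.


Shape: rectangular prism
l = 6.3 m, w = 10 m, h = 3 m
Formula: V = l * w * h
V = 6.3 * 10 * 3
V = 63 * 3
V = 189
189 m^3


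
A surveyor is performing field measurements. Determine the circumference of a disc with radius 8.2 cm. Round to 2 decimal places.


Shape: circle
Radius r = 8.2 cm
Formula: C = 2 * pi * r
C = 2 * pi * 8.2
C = 16.4 * pi
C = 51.52
51.52 cm


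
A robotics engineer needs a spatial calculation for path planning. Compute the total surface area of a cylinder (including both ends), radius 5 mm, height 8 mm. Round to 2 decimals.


Shape: closed cylinder
Radius r = 5 mm, Height h = 8 mm
Formula: SA = 2*pi*r^2 + 2*pi*r*h = 2*pi*r*(r + h)
r + h = 13
2 * r * (r + h) = 2 * 5 * 13 = 130
SA = 130 * pi
SA = 408.41
408.41 mm^2


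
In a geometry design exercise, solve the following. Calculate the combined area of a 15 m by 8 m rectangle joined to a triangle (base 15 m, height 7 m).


Composite shape: rectangle + triangle
Rectangle area = 15 * 8 = 120
Triangle area = 0.5 * 15 * 7 = 52.5
Total = 120 + 52.5
Total = 172.5
172.5 m^2


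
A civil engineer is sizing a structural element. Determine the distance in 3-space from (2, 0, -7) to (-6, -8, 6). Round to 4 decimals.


3D distance between two points
P1 = (2, 0, -7), P2 = (-6, -8, 6)
Formula: d = sqrt((x2-x1)^2 + (y2-y1)^2 + (z2-z1)^2)
dx = -6 - 2 = -8
dy = -8 - 0 = -8
dz = 6 - -7 = 13
dx^2 + dy^2 + dz^2 = 64 + 64 + 169 = 297
d = sqrt(297)
d = 17.2337
17.2337 units


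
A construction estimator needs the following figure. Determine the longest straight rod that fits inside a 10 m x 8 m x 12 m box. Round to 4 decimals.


Shape: rectangular box (space diagonal)
l = 10 m, w = 8 m, h = 12 m
Visualize: the diagonal of the base, then a right triangle with that diagonal and the height.
Formula: d = sqrt(l^2 + w^2 + h^2)
l^2 + w^2 + h^2 = 100 + 64 + 144 = 308
d = sqrt(308)
d = 17.5499
17.5499 m


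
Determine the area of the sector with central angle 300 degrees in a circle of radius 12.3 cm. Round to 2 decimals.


Shape: circular sector
Radius r = 12.3 cm, Angle = 300 degrees
Formula: A = (angle/360) * pi * r^2
r^2 = 151.29
Fraction of circle = 300/360
A = (300/360) * pi * 151.29
A = 126.075 * pi
A = 396.08
396.08 cm^2


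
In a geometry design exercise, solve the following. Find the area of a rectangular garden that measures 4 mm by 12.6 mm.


Shape: rectangle
Length l = 4 mm, Width w = 12.6 mm
Formula: A = l * w
A = 4 * 12.6
A = 50.4
50.4 mm^2


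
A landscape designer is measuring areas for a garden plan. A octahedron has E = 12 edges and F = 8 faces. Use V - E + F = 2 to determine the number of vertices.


Polyhedron: octahedron
Euler's formula for convex polyhedra: V - E + F = 2
Given: E = 12 edges and F = 8 faces
Solve for V:
V = 2 + E - F = 2 + 12 - 8 = 6
6 vertices
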